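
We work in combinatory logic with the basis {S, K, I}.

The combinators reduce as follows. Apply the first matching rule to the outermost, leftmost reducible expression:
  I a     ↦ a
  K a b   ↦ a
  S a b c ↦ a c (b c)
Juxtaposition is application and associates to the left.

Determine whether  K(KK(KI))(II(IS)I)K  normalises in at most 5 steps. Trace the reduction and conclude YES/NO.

Answer: YES — reaches normal form KK in 2 ≤ 5 steps

Derivation:
  start: K(KK(KI))(II(IS)I)K
  step 1: KK(KI)K
  step 2: KK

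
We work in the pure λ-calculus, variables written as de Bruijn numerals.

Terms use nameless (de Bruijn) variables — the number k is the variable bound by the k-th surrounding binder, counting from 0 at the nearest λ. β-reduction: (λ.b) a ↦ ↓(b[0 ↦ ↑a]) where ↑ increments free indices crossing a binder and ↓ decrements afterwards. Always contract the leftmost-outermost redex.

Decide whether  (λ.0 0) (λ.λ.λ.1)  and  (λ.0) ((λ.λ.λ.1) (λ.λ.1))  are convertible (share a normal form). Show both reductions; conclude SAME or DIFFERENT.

Answer: SAME — A ⇓ λ.λ.1, B ⇓ λ.λ.1

Reduction:
Term A:
  start: (λ.0 0) (λ.λ.λ.1)
  →1  (λ.λ.λ.1) (λ.λ.λ.1)
  →2  λ.λ.1

Term B:
  start: (λ.0) ((λ.λ.λ.1) (λ.λ.1))
  →1  (λ.λ.λ.1) (λ.λ.1)
  →2  λ.λ.1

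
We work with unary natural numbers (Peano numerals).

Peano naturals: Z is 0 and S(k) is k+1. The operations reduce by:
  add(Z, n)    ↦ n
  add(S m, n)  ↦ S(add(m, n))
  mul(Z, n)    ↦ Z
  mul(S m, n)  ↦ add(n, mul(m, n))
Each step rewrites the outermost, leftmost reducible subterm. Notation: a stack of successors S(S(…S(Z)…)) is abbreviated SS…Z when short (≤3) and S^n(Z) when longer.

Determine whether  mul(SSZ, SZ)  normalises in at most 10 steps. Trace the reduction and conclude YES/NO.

  start: mul(SSZ, SZ)
  →1  add(SZ, mul(SZ, SZ))
  →2  S(add(Z, mul(SZ, SZ)))
  →3  S(mul(SZ, SZ))
  →4  S(add(SZ, mul(Z, SZ)))
  →5  S(S(add(Z, mul(Z, SZ))))
  →6  S(S(mul(Z, SZ)))
  →7  SSZ

Answer: YES — reaches normal form SSZ in 7 ≤ 10 steps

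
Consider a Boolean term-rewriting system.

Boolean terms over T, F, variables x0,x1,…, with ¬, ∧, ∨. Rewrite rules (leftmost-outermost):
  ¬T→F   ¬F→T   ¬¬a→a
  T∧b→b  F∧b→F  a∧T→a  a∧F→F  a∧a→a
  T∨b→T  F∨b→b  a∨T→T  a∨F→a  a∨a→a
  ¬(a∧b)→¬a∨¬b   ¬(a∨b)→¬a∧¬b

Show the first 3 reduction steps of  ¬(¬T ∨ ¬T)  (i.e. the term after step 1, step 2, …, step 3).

  start: ¬(¬T ∨ ¬T)
  →1  ¬¬T ∧ ¬¬T
  →2  ¬¬T
  →3  T

Answer: after 3 steps: T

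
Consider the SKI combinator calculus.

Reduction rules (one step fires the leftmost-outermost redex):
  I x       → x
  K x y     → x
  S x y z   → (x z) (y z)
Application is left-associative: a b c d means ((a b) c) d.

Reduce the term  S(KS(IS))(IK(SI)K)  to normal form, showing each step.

  start: S(KS(IS))(IK(SI)K)
  step 1: SS(IK(SI)K)
  step 2: SS(K(SI)K)
  step 3: SS(SI)

Answer: normal form = SS(SI)  (in 3 steps)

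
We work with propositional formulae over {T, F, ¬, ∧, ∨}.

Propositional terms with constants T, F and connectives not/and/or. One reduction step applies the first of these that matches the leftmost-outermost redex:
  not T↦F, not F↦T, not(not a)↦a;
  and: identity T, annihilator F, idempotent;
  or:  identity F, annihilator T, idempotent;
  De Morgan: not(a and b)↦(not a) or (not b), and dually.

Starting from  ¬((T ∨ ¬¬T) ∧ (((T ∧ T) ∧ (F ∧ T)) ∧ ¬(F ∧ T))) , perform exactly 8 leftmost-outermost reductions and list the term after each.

  start: ¬((T ∨ ¬¬T) ∧ (((T ∧ T) ∧ (F ∧ T)) ∧ ¬(F ∧ T)))
  step 1: ¬(T ∨ ¬¬T) ∨ ¬(((T ∧ T) ∧ (F ∧ T)) ∧ ¬(F ∧ T))
  step 2: (¬T ∧ ¬¬¬T) ∨ ¬(((T ∧ T) ∧ (F ∧ T)) ∧ ¬(F ∧ T))
  step 3: (F ∧ ¬¬¬T) ∨ ¬(((T ∧ T) ∧ (F ∧ T)) ∧ ¬(F ∧ T))
  step 4: F ∨ ¬(((T ∧ T) ∧ (F ∧ T)) ∧ ¬(F ∧ T))
  step 5: ¬(((T ∧ T) ∧ (F ∧ T)) ∧ ¬(F ∧ T))
  step 6: ¬((T ∧ T) ∧ (F ∧ T)) ∨ ¬¬(F ∧ T)
  step 7: (¬(T ∧ T) ∨ ¬(F ∧ T)) ∨ ¬¬(F ∧ T)
  step 8: ((¬T ∨ ¬T) ∨ ¬(F ∧ T)) ∨ ¬¬(F ∧ T)

Answer: after 8 steps: ((¬T ∨ ¬T) ∨ ¬(F ∧ T)) ∨ ¬¬(F ∧ T)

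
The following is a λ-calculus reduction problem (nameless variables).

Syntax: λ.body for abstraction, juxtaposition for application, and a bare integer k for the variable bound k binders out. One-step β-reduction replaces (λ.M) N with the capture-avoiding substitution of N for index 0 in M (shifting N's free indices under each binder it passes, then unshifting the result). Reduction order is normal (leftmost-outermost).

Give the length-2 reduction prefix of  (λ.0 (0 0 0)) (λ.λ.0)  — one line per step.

  start: (λ.0 (0 0 0)) (λ.λ.0)
  step 1: (λ.λ.0) ((λ.λ.0) (λ.λ.0) (λ.λ.0))
  step 2: λ.0

Answer: after 2 steps: λ.0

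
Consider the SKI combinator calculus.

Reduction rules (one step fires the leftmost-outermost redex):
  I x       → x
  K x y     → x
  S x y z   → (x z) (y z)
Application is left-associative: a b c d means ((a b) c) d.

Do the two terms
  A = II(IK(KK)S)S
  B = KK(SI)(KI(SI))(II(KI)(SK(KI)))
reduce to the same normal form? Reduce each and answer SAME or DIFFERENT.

Answer: DIFFERENT — A ⇓ K, B ⇓ I

Derivation:
Term A:
  start: II(IK(KK)S)S
  [1] I(IK(KK)S)S
  [2] IK(KK)SS
  [3] K(KK)SS
  [4] KKS
  [5] K

Term B:
  start: KK(SI)(KI(SI))(II(KI)(SK(KI)))
  [1] K(KI(SI))(II(KI)(SK(KI)))
  [2] KI(SI)
  [3] I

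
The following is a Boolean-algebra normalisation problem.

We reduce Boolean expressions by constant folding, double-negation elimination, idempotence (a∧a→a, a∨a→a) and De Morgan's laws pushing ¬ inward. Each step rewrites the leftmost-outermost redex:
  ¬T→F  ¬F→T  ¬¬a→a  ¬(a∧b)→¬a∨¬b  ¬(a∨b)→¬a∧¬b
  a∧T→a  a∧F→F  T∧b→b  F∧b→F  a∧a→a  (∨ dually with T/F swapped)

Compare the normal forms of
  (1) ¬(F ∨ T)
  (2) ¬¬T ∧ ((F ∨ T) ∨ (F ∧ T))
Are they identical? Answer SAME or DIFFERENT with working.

Answer: DIFFERENT — A ⇓ F, B ⇓ T

Derivation:
Term A:
  start: ¬(F ∨ T)
  →1  ¬F ∧ ¬T
  →2  T ∧ ¬T
  →3  ¬T
  →4  F

Term B:
  start: ¬¬T ∧ ((F ∨ T) ∨ (F ∧ T))
  →1  T ∧ ((F ∨ T) ∨ (F ∧ T))
  →2  (F ∨ T) ∨ (F ∧ T)
  →3  T ∨ (F ∧ T)
  →4  T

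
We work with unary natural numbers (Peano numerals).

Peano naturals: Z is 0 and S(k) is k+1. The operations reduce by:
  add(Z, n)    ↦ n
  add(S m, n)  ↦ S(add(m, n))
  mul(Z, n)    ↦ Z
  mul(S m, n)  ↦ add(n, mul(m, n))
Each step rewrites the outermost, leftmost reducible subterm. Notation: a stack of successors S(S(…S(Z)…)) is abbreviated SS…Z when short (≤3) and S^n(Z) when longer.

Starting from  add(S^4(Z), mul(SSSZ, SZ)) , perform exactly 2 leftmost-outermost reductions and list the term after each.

Answer: after 2 steps: S(S(add(SSZ, mul(SSSZ, SZ))))

Working:
  start: add(S^4(Z), mul(SSSZ, SZ))
  [1] S(add(SSSZ, mul(SSSZ, SZ)))
  [2] S(S(add(SSZ, mul(SSSZ, SZ))))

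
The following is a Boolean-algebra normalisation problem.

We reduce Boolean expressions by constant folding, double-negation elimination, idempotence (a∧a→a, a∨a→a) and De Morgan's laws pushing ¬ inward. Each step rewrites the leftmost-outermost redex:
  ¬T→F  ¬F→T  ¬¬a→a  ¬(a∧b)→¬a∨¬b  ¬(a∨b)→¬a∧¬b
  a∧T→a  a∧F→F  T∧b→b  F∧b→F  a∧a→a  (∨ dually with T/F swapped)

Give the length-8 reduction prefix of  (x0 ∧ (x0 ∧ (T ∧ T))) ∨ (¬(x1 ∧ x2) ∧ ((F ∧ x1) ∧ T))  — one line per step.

Answer: after 8 steps: x0

Reduction:
  start: (x0 ∧ (x0 ∧ (T ∧ T))) ∨ (¬(x1 ∧ x2) ∧ ((F ∧ x1) ∧ T))
  [1] (x0 ∧ (x0 ∧ T)) ∨ (¬(x1 ∧ x2) ∧ ((F ∧ x1) ∧ T))
  [2] (x0 ∧ x0) ∨ (¬(x1 ∧ x2) ∧ ((F ∧ x1) ∧ T))
  [3] x0 ∨ (¬(x1 ∧ x2) ∧ ((F ∧ x1) ∧ T))
  [4] x0 ∨ ((¬x1 ∨ ¬x2) ∧ ((F ∧ x1) ∧ T))
  [5] x0 ∨ ((¬x1 ∨ ¬x2) ∧ (F ∧ x1))
  [6] x0 ∨ ((¬x1 ∨ ¬x2) ∧ F)
  [7] x0 ∨ F
  [8] x0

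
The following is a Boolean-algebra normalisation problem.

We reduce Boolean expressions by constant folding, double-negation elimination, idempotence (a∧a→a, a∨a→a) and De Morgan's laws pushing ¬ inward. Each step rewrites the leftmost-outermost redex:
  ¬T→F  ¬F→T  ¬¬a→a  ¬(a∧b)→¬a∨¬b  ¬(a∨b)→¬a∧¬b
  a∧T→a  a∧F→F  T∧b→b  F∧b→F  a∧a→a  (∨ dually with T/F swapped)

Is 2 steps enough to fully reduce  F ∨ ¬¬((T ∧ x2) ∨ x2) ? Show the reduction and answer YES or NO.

  start: F ∨ ¬¬((T ∧ x2) ∨ x2)
  →1  ¬¬((T ∧ x2) ∨ x2)
  →2  (T ∧ x2) ∨ x2

Answer: NO — after 2 steps the term is (T ∧ x2) ∨ x2, not yet normal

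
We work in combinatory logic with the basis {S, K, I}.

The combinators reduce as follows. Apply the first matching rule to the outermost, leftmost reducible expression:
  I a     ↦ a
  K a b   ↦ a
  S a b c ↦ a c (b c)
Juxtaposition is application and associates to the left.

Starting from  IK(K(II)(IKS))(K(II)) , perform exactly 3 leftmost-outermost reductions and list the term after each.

Answer: after 3 steps: II

Reduction:
  start: IK(K(II)(IKS))(K(II))
  →1  K(K(II)(IKS))(K(II))
  →2  K(II)(IKS)
  →3  II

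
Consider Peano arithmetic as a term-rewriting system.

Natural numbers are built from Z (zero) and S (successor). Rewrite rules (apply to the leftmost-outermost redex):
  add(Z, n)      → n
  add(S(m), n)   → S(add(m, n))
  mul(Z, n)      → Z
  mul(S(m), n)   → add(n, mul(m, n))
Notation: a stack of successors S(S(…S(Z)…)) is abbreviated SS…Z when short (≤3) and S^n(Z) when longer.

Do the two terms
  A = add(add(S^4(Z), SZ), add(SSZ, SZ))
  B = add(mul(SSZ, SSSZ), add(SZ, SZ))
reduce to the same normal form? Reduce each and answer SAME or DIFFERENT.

Term A:
  start: add(add(S^4(Z), SZ), add(SSZ, SZ))
  [1] add(S(add(SSSZ, SZ)), add(SSZ, SZ))
  [2] S(add(add(SSSZ, SZ), add(SSZ, SZ)))
  [3] S(add(S(add(SSZ, SZ)), add(SSZ, SZ)))
  [4] S(S(add(add(SSZ, SZ), add(SSZ, SZ))))
  [5] S(S(add(S(add(SZ, SZ)), add(SSZ, SZ))))
  [6] S(S(S(add(add(SZ, SZ), add(SSZ, SZ)))))
  [7] S(S(S(add(S(add(Z, SZ)), add(SSZ, SZ)))))
  [8] S(S(S(S(add(add(Z, SZ), add(SSZ, SZ))))))
  [9] S(S(S(S(add(SZ, add(SSZ, SZ))))))
  [10] S(S(S(S(S(add(Z, add(SSZ, SZ)))))))
  [11] S(S(S(S(S(add(SSZ, SZ))))))
  [12] S(S(S(S(S(S(add(SZ, SZ)))))))
  [13] S(S(S(S(S(S(S(add(Z, SZ))))))))
  [14] S^8(Z)

Term B:
  start: add(mul(SSZ, SSSZ), add(SZ, SZ))
  [1] add(add(SSSZ, mul(SZ, SSSZ)), add(SZ, SZ))
  [2] add(S(add(SSZ, mul(SZ, SSSZ))), add(SZ, SZ))
  [3] S(add(add(SSZ, mul(SZ, SSSZ)), add(SZ, SZ)))
  [4] S(add(S(add(SZ, mul(SZ, SSSZ))), add(SZ, SZ)))
  [5] S(S(add(add(SZ, mul(SZ, SSSZ)), add(SZ, SZ))))
  [6] S(S(add(S(add(Z, mul(SZ, SSSZ))), add(SZ, SZ))))
  [7] S(S(S(add(add(Z, mul(SZ, SSSZ)), add(SZ, SZ)))))
  [8] S(S(S(add(mul(SZ, SSSZ), add(SZ, SZ)))))
  [9] S(S(S(add(add(SSSZ, mul(Z, SSSZ)), add(SZ, SZ)))))
  [10] S(S(S(add(S(add(SSZ, mul(Z, SSSZ))), add(SZ, SZ)))))
  [11] S(S(S(S(add(add(SSZ, mul(Z, SSSZ)), add(SZ, SZ))))))
  [12] S(S(S(S(add(S(add(SZ, mul(Z, SSSZ))), add(SZ, SZ))))))
  [13] S(S(S(S(S(add(add(SZ, mul(Z, SSSZ)), add(SZ, SZ)))))))
  [14] S(S(S(S(S(add(S(add(Z, mul(Z, SSSZ))), add(SZ, SZ)))))))
  [15] S(S(S(S(S(S(add(add(Z, mul(Z, SSSZ)), add(SZ, SZ))))))))
  [16] S(S(S(S(S(S(add(mul(Z, SSSZ), add(SZ, SZ))))))))
  [17] S(S(S(S(S(S(add(Z, add(SZ, SZ))))))))
  [18] S(S(S(S(S(S(add(SZ, SZ)))))))
  [19] S(S(S(S(S(S(S(add(Z, SZ))))))))
  [20] S^8(Z)

Answer: SAME — A ⇓ S^8(Z), B ⇓ S^8(Z)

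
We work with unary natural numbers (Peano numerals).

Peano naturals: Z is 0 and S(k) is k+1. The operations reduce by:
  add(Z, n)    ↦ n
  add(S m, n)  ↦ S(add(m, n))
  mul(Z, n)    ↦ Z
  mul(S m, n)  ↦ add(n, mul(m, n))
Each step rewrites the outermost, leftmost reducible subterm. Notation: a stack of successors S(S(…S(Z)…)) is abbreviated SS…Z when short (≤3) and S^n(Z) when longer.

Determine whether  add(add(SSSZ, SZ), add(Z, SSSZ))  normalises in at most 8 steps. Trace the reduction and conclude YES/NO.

  start: add(add(SSSZ, SZ), add(Z, SSSZ))
  [1] add(S(add(SSZ, SZ)), add(Z, SSSZ))
  [2] S(add(add(SSZ, SZ), add(Z, SSSZ)))
  [3] S(add(S(add(SZ, SZ)), add(Z, SSSZ)))
  [4] S(S(add(add(SZ, SZ), add(Z, SSSZ))))
  [5] S(S(add(S(add(Z, SZ)), add(Z, SSSZ))))
  [6] S(S(S(add(add(Z, SZ), add(Z, SSSZ)))))
  [7] S(S(S(add(SZ, add(Z, SSSZ)))))
  [8] S(S(S(S(add(Z, add(Z, SSSZ))))))

Answer: NO — after 8 steps the term is S(S(S(S(add(Z, add(Z, SSSZ)))))), not yet normal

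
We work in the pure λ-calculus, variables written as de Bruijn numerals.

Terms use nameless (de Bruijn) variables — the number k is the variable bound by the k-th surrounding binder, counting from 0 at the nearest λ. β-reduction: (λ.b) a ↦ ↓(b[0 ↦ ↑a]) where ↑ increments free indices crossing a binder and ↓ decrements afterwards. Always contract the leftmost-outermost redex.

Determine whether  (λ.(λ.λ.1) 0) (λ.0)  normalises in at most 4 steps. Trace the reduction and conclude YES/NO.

Answer: YES — reaches normal form λ.λ.0 in 2 ≤ 4 steps

Working:
  start: (λ.(λ.λ.1) 0) (λ.0)
  →1  (λ.λ.1) (λ.0)
  →2  λ.λ.0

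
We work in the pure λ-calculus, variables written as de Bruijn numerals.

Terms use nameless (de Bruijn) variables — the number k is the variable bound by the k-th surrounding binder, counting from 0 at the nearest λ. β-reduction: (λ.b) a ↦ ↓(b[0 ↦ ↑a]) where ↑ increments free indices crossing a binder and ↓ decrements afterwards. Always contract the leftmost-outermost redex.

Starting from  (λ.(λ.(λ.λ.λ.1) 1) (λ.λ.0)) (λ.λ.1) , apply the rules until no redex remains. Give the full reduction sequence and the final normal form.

  start: (λ.(λ.(λ.λ.λ.1) 1) (λ.λ.0)) (λ.λ.1)
  [1] (λ.(λ.λ.λ.1) (λ.λ.1)) (λ.λ.0)
  [2] (λ.λ.λ.1) (λ.λ.1)
  [3] λ.λ.1

Answer: normal form = λ.λ.1  (in 3 steps)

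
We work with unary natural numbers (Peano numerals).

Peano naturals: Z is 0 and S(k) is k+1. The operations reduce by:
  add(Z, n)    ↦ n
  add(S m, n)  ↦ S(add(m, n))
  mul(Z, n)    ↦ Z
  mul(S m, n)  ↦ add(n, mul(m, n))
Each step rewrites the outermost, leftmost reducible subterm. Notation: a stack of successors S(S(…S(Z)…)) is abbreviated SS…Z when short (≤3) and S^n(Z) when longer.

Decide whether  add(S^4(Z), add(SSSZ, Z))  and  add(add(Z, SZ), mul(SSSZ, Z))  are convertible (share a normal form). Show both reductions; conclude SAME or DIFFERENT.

Term A:
  start: add(S^4(Z), add(SSSZ, Z))
  step 1: S(add(SSSZ, add(SSSZ, Z)))
  step 2: S(S(add(SSZ, add(SSSZ, Z))))
  step 3: S(S(S(add(SZ, add(SSSZ, Z)))))
  step 4: S(S(S(S(add(Z, add(SSSZ, Z))))))
  step 5: S(S(S(S(add(SSSZ, Z)))))
  step 6: S(S(S(S(S(add(SSZ, Z))))))
  step 7: S(S(S(S(S(S(add(SZ, Z)))))))
  step 8: S(S(S(S(S(S(S(add(Z, Z))))))))
  step 9: S^7(Z)

Term B:
  start: add(add(Z, SZ), mul(SSSZ, Z))
  step 1: add(SZ, mul(SSSZ, Z))
  step 2: S(add(Z, mul(SSSZ, Z)))
  step 3: S(mul(SSSZ, Z))
  step 4: S(add(Z, mul(SSZ, Z)))
  step 5: S(mul(SSZ, Z))
  step 6: S(add(Z, mul(SZ, Z)))
  step 7: S(mul(SZ, Z))
  step 8: S(add(Z, mul(Z, Z)))
  step 9: S(mul(Z, Z))
  step 10: SZ

Answer: DIFFERENT — A ⇓ S^7(Z), B ⇓ SZ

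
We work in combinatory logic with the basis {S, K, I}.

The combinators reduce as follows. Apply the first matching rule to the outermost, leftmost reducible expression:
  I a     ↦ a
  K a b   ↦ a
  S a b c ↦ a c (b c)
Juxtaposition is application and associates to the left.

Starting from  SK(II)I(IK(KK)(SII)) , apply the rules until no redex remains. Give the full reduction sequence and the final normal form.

Answer: normal form = KK  (in 5 steps)

Working:
  start: SK(II)I(IK(KK)(SII))
  step 1: KI(III)(IK(KK)(SII))
  step 2: I(IK(KK)(SII))
  step 3: IK(KK)(SII)
  step 4: K(KK)(SII)
  step 5: KK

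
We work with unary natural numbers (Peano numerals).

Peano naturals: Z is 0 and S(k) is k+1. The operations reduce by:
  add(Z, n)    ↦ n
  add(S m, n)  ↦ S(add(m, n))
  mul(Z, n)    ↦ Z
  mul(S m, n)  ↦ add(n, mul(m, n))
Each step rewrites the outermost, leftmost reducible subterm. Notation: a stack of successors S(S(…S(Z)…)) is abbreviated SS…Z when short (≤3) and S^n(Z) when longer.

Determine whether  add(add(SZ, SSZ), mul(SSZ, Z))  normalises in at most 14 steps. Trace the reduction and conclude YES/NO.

  start: add(add(SZ, SSZ), mul(SSZ, Z))
  step 1: add(S(add(Z, SSZ)), mul(SSZ, Z))
  step 2: S(add(add(Z, SSZ), mul(SSZ, Z)))
  step 3: S(add(SSZ, mul(SSZ, Z)))
  step 4: S(S(add(SZ, mul(SSZ, Z))))
  step 5: S(S(S(add(Z, mul(SSZ, Z)))))
  step 6: S(S(S(mul(SSZ, Z))))
  step 7: S(S(S(add(Z, mul(SZ, Z)))))
  step 8: S(S(S(mul(SZ, Z))))
  step 9: S(S(S(add(Z, mul(Z, Z)))))
  step 10: S(S(S(mul(Z, Z))))
  step 11: SSSZ

Answer: YES — reaches normal form SSSZ in 11 ≤ 14 steps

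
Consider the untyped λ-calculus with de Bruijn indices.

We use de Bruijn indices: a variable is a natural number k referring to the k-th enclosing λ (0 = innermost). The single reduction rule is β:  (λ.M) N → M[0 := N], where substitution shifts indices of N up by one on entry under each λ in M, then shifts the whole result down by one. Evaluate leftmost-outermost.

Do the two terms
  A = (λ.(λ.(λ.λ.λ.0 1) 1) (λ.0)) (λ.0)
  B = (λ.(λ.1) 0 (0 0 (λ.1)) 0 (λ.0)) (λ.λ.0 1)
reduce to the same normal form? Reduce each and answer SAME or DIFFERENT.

Answer: SAME — A ⇓ λ.λ.0 1, B ⇓ λ.λ.0 1

Derivation:
Term A:
  start: (λ.(λ.(λ.λ.λ.0 1) 1) (λ.0)) (λ.0)
  [1] (λ.(λ.λ.λ.0 1) (λ.0)) (λ.0)
  [2] (λ.λ.λ.0 1) (λ.0)
  [3] λ.λ.0 1

Term B:
  start: (λ.(λ.1) 0 (0 0 (λ.1)) 0 (λ.0)) (λ.λ.0 1)
  [1] (λ.λ.λ.0 1) (λ.λ.0 1) ((λ.λ.0 1) (λ.λ.0 1) (λ.λ.λ.0 1)) (λ.λ.0 1) (λ.0)
  [2] (λ.λ.0 1) ((λ.λ.0 1) (λ.λ.0 1) (λ.λ.λ.0 1)) (λ.λ.0 1) (λ.0)
  [3] (λ.0 ((λ.λ.0 1) (λ.λ.0 1) (λ.λ.λ.0 1))) (λ.λ.0 1) (λ.0)
  [4] (λ.λ.0 1) ((λ.λ.0 1) (λ.λ.0 1) (λ.λ.λ.0 1)) (λ.0)
  [5] (λ.0 ((λ.λ.0 1) (λ.λ.0 1) (λ.λ.λ.0 1))) (λ.0)
  [6] (λ.0) ((λ.λ.0 1) (λ.λ.0 1) (λ.λ.λ.0 1))
  [7] (λ.λ.0 1) (λ.λ.0 1) (λ.λ.λ.0 1)
  [8] (λ.0 (λ.λ.0 1)) (λ.λ.λ.0 1)
  [9] (λ.λ.λ.0 1) (λ.λ.0 1)
  [10] λ.λ.0 1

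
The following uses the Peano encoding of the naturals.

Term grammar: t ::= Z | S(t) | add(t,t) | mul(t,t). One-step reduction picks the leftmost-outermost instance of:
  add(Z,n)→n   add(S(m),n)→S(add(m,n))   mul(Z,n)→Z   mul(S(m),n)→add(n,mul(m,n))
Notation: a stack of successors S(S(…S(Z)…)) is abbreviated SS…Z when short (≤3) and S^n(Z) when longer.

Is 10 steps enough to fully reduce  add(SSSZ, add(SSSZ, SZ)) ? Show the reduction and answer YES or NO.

  start: add(SSSZ, add(SSSZ, SZ))
  [1] S(add(SSZ, add(SSSZ, SZ)))
  [2] S(S(add(SZ, add(SSSZ, SZ))))
  [3] S(S(S(add(Z, add(SSSZ, SZ)))))
  [4] S(S(S(add(SSSZ, SZ))))
  [5] S(S(S(S(add(SSZ, SZ)))))
  [6] S(S(S(S(S(add(SZ, SZ))))))
  [7] S(S(S(S(S(S(add(Z, SZ)))))))
  [8] S^7(Z)

Answer: YES — reaches normal form S^7(Z) in 8 ≤ 10 steps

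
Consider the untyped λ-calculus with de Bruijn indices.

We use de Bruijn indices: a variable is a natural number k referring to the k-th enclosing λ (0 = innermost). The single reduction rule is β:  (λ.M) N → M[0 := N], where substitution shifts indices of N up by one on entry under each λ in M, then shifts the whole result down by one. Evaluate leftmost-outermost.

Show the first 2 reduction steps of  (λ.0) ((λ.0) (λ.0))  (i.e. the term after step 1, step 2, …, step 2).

Answer: after 2 steps: λ.0

Working:
  start: (λ.0) ((λ.0) (λ.0))
  [1] (λ.0) (λ.0)
  [2] λ.0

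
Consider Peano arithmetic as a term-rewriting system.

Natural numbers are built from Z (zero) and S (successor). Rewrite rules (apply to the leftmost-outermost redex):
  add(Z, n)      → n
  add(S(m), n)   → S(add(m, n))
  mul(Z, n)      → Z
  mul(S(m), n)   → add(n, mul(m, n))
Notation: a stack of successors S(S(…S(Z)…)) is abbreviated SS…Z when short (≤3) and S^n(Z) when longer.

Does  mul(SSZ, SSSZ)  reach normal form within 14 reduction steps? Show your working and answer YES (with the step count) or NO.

  start: mul(SSZ, SSSZ)
  →1  add(SSSZ, mul(SZ, SSSZ))
  →2  S(add(SSZ, mul(SZ, SSSZ)))
  →3  S(S(add(SZ, mul(SZ, SSSZ))))
  →4  S(S(S(add(Z, mul(SZ, SSSZ)))))
  →5  S(S(S(mul(SZ, SSSZ))))
  →6  S(S(S(add(SSSZ, mul(Z, SSSZ)))))
  →7  S(S(S(S(add(SSZ, mul(Z, SSSZ))))))
  →8  S(S(S(S(S(add(SZ, mul(Z, SSSZ)))))))
  →9  S(S(S(S(S(S(add(Z, mul(Z, SSSZ))))))))
  →10  S(S(S(S(S(S(mul(Z, SSSZ)))))))
  →11  S^6(Z)

Answer: YES — reaches normal form S^6(Z) in 11 ≤ 14 steps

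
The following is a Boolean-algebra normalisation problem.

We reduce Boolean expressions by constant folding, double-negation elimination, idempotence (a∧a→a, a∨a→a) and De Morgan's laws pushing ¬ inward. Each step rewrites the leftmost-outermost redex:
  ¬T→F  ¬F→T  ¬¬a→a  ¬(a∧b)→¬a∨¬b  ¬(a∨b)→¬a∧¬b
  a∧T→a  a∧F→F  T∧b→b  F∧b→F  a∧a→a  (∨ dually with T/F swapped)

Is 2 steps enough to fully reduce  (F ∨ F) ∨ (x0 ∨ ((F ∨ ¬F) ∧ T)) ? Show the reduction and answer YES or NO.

  start: (F ∨ F) ∨ (x0 ∨ ((F ∨ ¬F) ∧ T))
  step 1: F ∨ (x0 ∨ ((F ∨ ¬F) ∧ T))
  step 2: x0 ∨ ((F ∨ ¬F) ∧ T)

Answer: NO — after 2 steps the term is x0 ∨ ((F ∨ ¬F) ∧ T), not yet normal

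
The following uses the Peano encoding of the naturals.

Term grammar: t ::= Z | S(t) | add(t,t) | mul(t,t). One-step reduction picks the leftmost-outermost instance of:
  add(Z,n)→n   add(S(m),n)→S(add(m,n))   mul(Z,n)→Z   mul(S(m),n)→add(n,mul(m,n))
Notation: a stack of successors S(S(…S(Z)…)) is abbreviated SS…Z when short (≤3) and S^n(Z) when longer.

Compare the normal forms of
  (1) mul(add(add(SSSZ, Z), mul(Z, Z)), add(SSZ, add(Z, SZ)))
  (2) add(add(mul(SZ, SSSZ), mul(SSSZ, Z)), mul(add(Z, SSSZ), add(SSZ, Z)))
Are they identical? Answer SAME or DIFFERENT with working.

Term A:
  start: mul(add(add(SSSZ, Z), mul(Z, Z)), add(SSZ, add(Z, SZ)))
  step 1: mul(add(S(add(SSZ, Z)), mul(Z, Z)), add(SSZ, add(Z, SZ)))
  step 2: mul(S(add(add(SSZ, Z), mul(Z, Z))), add(SSZ, add(Z, SZ)))
  step 3: add(add(SSZ, add(Z, SZ)), mul(add(add(SSZ, Z), mul(Z, Z)), add(SSZ, add(Z, SZ))))
  step 4: add(S(add(SZ, add(Z, SZ))), mul(add(add(SSZ, Z), mul(Z, Z)), add(SSZ, add(Z, SZ))))
  step 5: S(add(add(SZ, add(Z, SZ)), mul(add(add(SSZ, Z), mul(Z, Z)), add(SSZ, add(Z, SZ)))))
  step 6: S(add(S(add(Z, add(Z, SZ))), mul(add(add(SSZ, Z), mul(Z, Z)), add(SSZ, add(Z, SZ)))))
  step 7: S(S(add(add(Z, add(Z, SZ)), mul(add(add(SSZ, Z), mul(Z, Z)), add(SSZ, add(Z, SZ))))))
  step 8: S(S(add(add(Z, SZ), mul(add(add(SSZ, Z), mul(Z, Z)), add(SSZ, add(Z, SZ))))))
  step 9: S(S(add(SZ, mul(add(add(SSZ, Z), mul(Z, Z)), add(SSZ, add(Z, SZ))))))
  step 10: S(S(S(add(Z, mul(add(add(SSZ, Z), mul(Z, Z)), add(SSZ, add(Z, SZ)))))))
  step 11: S(S(S(mul(add(add(SSZ, Z), mul(Z, Z)), add(SSZ, add(Z, SZ))))))
  step 12: S(S(S(mul(add(S(add(SZ, Z)), mul(Z, Z)), add(SSZ, add(Z, SZ))))))
  step 13: S(S(S(mul(S(add(add(SZ, Z), mul(Z, Z))), add(SSZ, add(Z, SZ))))))
  step 14: S(S(S(add(add(SSZ, add(Z, SZ)), mul(add(add(SZ, Z), mul(Z, Z)), add(SSZ, add(Z, SZ)))))))
  step 15: S(S(S(add(S(add(SZ, add(Z, SZ))), mul(add(add(SZ, Z), mul(Z, Z)), add(SSZ, add(Z, SZ)))))))
  step 16: S(S(S(S(add(add(SZ, add(Z, SZ)), mul(add(add(SZ, Z), mul(Z, Z)), add(SSZ, add(Z, SZ))))))))
  step 17: S(S(S(S(add(S(add(Z, add(Z, SZ))), mul(add(add(SZ, Z), mul(Z, Z)), add(SSZ, add(Z, SZ))))))))
  step 18: S(S(S(S(S(add(add(Z, add(Z, SZ)), mul(add(add(SZ, Z), mul(Z, Z)), add(SSZ, add(Z, SZ)))))))))
  step 19: S(S(S(S(S(add(add(Z, SZ), mul(add(add(SZ, Z), mul(Z, Z)), add(SSZ, add(Z, SZ)))))))))
  step 20: S(S(S(S(S(add(SZ, mul(add(add(SZ, Z), mul(Z, Z)), add(SSZ, add(Z, SZ)))))))))
  step 21: S(S(S(S(S(S(add(Z, mul(add(add(SZ, Z), mul(Z, Z)), add(SSZ, add(Z, SZ))))))))))
  step 22: S(S(S(S(S(S(mul(add(add(SZ, Z), mul(Z, Z)), add(SSZ, add(Z, SZ)))))))))
  step 23: S(S(S(S(S(S(mul(add(S(add(Z, Z)), mul(Z, Z)), add(SSZ, add(Z, SZ)))))))))
  step 24: S(S(S(S(S(S(mul(S(add(add(Z, Z), mul(Z, Z))), add(SSZ, add(Z, SZ)))))))))
  step 25: S(S(S(S(S(S(add(add(SSZ, add(Z, SZ)), mul(add(add(Z, Z), mul(Z, Z)), add(SSZ, add(Z, SZ))))))))))
  step 26: S(S(S(S(S(S(add(S(add(SZ, add(Z, SZ))), mul(add(add(Z, Z), mul(Z, Z)), add(SSZ, add(Z, SZ))))))))))
  step 27: S(S(S(S(S(S(S(add(add(SZ, add(Z, SZ)), mul(add(add(Z, Z), mul(Z, Z)), add(SSZ, add(Z, SZ)))))))))))
  step 28: S(S(S(S(S(S(S(add(S(add(Z, add(Z, SZ))), mul(add(add(Z, Z), mul(Z, Z)), add(SSZ, add(Z, SZ)))))))))))
  step 29: S(S(S(S(S(S(S(S(add(add(Z, add(Z, SZ)), mul(add(add(Z, Z), mul(Z, Z)), add(SSZ, add(Z, SZ))))))))))))
  step 30: S(S(S(S(S(S(S(S(add(add(Z, SZ), mul(add(add(Z, Z), mul(Z, Z)), add(SSZ, add(Z, SZ))))))))))))
  step 31: S(S(S(S(S(S(S(S(add(SZ, mul(add(add(Z, Z), mul(Z, Z)), add(SSZ, add(Z, SZ))))))))))))
  step 32: S(S(S(S(S(S(S(S(S(add(Z, mul(add(add(Z, Z), mul(Z, Z)), add(SSZ, add(Z, SZ)))))))))))))
  step 33: S(S(S(S(S(S(S(S(S(mul(add(add(Z, Z), mul(Z, Z)), add(SSZ, add(Z, SZ))))))))))))
  step 34: S(S(S(S(S(S(S(S(S(mul(add(Z, mul(Z, Z)), add(SSZ, add(Z, SZ))))))))))))
  step 35: S(S(S(S(S(S(S(S(S(mul(mul(Z, Z), add(SSZ, add(Z, SZ))))))))))))
  step 36: S(S(S(S(S(S(S(S(S(mul(Z, add(SSZ, add(Z, SZ))))))))))))
  step 37: S^9(Z)

Term B:
  start: add(add(mul(SZ, SSSZ), mul(SSSZ, Z)), mul(add(Z, SSSZ), add(SSZ, Z)))
  step 1: add(add(add(SSSZ, mul(Z, SSSZ)), mul(SSSZ, Z)), mul(add(Z, SSSZ), add(SSZ, Z)))
  step 2: add(add(S(add(SSZ, mul(Z, SSSZ))), mul(SSSZ, Z)), mul(add(Z, SSSZ), add(SSZ, Z)))
  step 3: add(S(add(add(SSZ, mul(Z, SSSZ)), mul(SSSZ, Z))), mul(add(Z, SSSZ), add(SSZ, Z)))
  step 4: S(add(add(add(SSZ, mul(Z, SSSZ)), mul(SSSZ, Z)), mul(add(Z, SSSZ), add(SSZ, Z))))
  step 5: S(add(add(S(add(SZ, mul(Z, SSSZ))), mul(SSSZ, Z)), mul(add(Z, SSSZ), add(SSZ, Z))))
  step 6: S(add(S(add(add(SZ, mul(Z, SSSZ)), mul(SSSZ, Z))), mul(add(Z, SSSZ), add(SSZ, Z))))
  step 7: S(S(add(add(add(SZ, mul(Z, SSSZ)), mul(SSSZ, Z)), mul(add(Z, SSSZ), add(SSZ, Z)))))
  step 8: S(S(add(add(S(add(Z, mul(Z, SSSZ))), mul(SSSZ, Z)), mul(add(Z, SSSZ), add(SSZ, Z)))))
  step 9: S(S(add(S(add(add(Z, mul(Z, SSSZ)), mul(SSSZ, Z))), mul(add(Z, SSSZ), add(SSZ, Z)))))
  step 10: S(S(S(add(add(add(Z, mul(Z, SSSZ)), mul(SSSZ, Z)), mul(add(Z, SSSZ), add(SSZ, Z))))))
  step 11: S(S(S(add(add(mul(Z, SSSZ), mul(SSSZ, Z)), mul(add(Z, SSSZ), add(SSZ, Z))))))
  step 12: S(S(S(add(add(Z, mul(SSSZ, Z)), mul(add(Z, SSSZ), add(SSZ, Z))))))
  step 13: S(S(S(add(mul(SSSZ, Z), mul(add(Z, SSSZ), add(SSZ, Z))))))
  step 14: S(S(S(add(add(Z, mul(SSZ, Z)), mul(add(Z, SSSZ), add(SSZ, Z))))))
  step 15: S(S(S(add(mul(SSZ, Z), mul(add(Z, SSSZ), add(SSZ, Z))))))
  step 16: S(S(S(add(add(Z, mul(SZ, Z)), mul(add(Z, SSSZ), add(SSZ, Z))))))
  step 17: S(S(S(add(mul(SZ, Z), mul(add(Z, SSSZ), add(SSZ, Z))))))
  step 18: S(S(S(add(add(Z, mul(Z, Z)), mul(add(Z, SSSZ), add(SSZ, Z))))))
  step 19: S(S(S(add(mul(Z, Z), mul(add(Z, SSSZ), add(SSZ, Z))))))
  step 20: S(S(S(add(Z, mul(add(Z, SSSZ), add(SSZ, Z))))))
  step 21: S(S(S(mul(add(Z, SSSZ), add(SSZ, Z)))))
  step 22: S(S(S(mul(SSSZ, add(SSZ, Z)))))
  step 23: S(S(S(add(add(SSZ, Z), mul(SSZ, add(SSZ, Z))))))
  step 24: S(S(S(add(S(add(SZ, Z)), mul(SSZ, add(SSZ, Z))))))
  step 25: S(S(S(S(add(add(SZ, Z), mul(SSZ, add(SSZ, Z)))))))
  step 26: S(S(S(S(add(S(add(Z, Z)), mul(SSZ, add(SSZ, Z)))))))
  step 27: S(S(S(S(S(add(add(Z, Z), mul(SSZ, add(SSZ, Z))))))))
  step 28: S(S(S(S(S(add(Z, mul(SSZ, add(SSZ, Z))))))))
  step 29: S(S(S(S(S(mul(SSZ, add(SSZ, Z)))))))
  step 30: S(S(S(S(S(add(add(SSZ, Z), mul(SZ, add(SSZ, Z))))))))
  step 31: S(S(S(S(S(add(S(add(SZ, Z)), mul(SZ, add(SSZ, Z))))))))
  step 32: S(S(S(S(S(S(add(add(SZ, Z), mul(SZ, add(SSZ, Z)))))))))
  step 33: S(S(S(S(S(S(add(S(add(Z, Z)), mul(SZ, add(SSZ, Z)))))))))
  step 34: S(S(S(S(S(S(S(add(add(Z, Z), mul(SZ, add(SSZ, Z))))))))))
  step 35: S(S(S(S(S(S(S(add(Z, mul(SZ, add(SSZ, Z))))))))))
  step 36: S(S(S(S(S(S(S(mul(SZ, add(SSZ, Z)))))))))
  step 37: S(S(S(S(S(S(S(add(add(SSZ, Z), mul(Z, add(SSZ, Z))))))))))
  step 38: S(S(S(S(S(S(S(add(S(add(SZ, Z)), mul(Z, add(SSZ, Z))))))))))
  step 39: S(S(S(S(S(S(S(S(add(add(SZ, Z), mul(Z, add(SSZ, Z)))))))))))
  step 40: S(S(S(S(S(S(S(S(add(S(add(Z, Z)), mul(Z, add(SSZ, Z)))))))))))
  step 41: S(S(S(S(S(S(S(S(S(add(add(Z, Z), mul(Z, add(SSZ, Z))))))))))))
  step 42: S(S(S(S(S(S(S(S(S(add(Z, mul(Z, add(SSZ, Z))))))))))))
  step 43: S(S(S(S(S(S(S(S(S(mul(Z, add(SSZ, Z)))))))))))
  step 44: S^9(Z)

Answer: SAME — A ⇓ S^9(Z), B ⇓ S^9(Z)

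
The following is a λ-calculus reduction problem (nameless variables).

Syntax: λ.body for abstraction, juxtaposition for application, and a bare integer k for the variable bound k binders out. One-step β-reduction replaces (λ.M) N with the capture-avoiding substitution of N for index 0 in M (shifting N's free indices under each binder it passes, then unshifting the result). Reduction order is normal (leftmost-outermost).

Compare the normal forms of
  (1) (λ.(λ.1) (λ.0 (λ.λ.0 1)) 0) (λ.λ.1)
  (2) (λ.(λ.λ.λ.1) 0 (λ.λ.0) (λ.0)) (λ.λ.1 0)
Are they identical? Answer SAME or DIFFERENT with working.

Answer: DIFFERENT — A ⇓ λ.λ.λ.1, B ⇓ λ.λ.0

Working:
Term A:
  start: (λ.(λ.1) (λ.0 (λ.λ.0 1)) 0) (λ.λ.1)
  →1  (λ.λ.λ.1) (λ.0 (λ.λ.0 1)) (λ.λ.1)
  →2  (λ.λ.1) (λ.λ.1)
  →3  λ.λ.λ.1

Term B:
  start: (λ.(λ.λ.λ.1) 0 (λ.λ.0) (λ.0)) (λ.λ.1 0)
  →1  (λ.λ.λ.1) (λ.λ.1 0) (λ.λ.0) (λ.0)
  →2  (λ.λ.1) (λ.λ.0) (λ.0)
  →3  (λ.λ.λ.0) (λ.0)
  →4  λ.λ.0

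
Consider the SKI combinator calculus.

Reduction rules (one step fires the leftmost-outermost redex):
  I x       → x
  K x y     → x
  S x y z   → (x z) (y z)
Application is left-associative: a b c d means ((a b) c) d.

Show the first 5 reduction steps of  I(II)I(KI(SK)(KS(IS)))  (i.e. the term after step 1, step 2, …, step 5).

Answer: after 5 steps: I(KS(IS))

Reduction:
  start: I(II)I(KI(SK)(KS(IS)))
  [1] III(KI(SK)(KS(IS)))
  [2] II(KI(SK)(KS(IS)))
  [3] I(KI(SK)(KS(IS)))
  [4] KI(SK)(KS(IS))
  [5] I(KS(IS))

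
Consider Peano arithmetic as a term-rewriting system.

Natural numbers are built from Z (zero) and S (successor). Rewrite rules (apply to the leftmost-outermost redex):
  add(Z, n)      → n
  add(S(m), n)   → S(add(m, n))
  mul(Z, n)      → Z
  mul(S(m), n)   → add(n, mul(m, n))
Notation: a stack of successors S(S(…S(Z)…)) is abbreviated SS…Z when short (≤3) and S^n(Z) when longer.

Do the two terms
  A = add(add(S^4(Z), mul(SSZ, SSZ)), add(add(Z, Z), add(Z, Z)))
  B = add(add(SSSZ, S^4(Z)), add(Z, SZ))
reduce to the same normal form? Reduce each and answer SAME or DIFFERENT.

Term A:
  start: add(add(S^4(Z), mul(SSZ, SSZ)), add(add(Z, Z), add(Z, Z)))
  step 1: add(S(add(SSSZ, mul(SSZ, SSZ))), add(add(Z, Z), add(Z, Z)))
  step 2: S(add(add(SSSZ, mul(SSZ, SSZ)), add(add(Z, Z), add(Z, Z))))
  step 3: S(add(S(add(SSZ, mul(SSZ, SSZ))), add(add(Z, Z), add(Z, Z))))
  step 4: S(S(add(add(SSZ, mul(SSZ, SSZ)), add(add(Z, Z), add(Z, Z)))))
  step 5: S(S(add(S(add(SZ, mul(SSZ, SSZ))), add(add(Z, Z), add(Z, Z)))))
  step 6: S(S(S(add(add(SZ, mul(SSZ, SSZ)), add(add(Z, Z), add(Z, Z))))))
  step 7: S(S(S(add(S(add(Z, mul(SSZ, SSZ))), add(add(Z, Z), add(Z, Z))))))
  step 8: S(S(S(S(add(add(Z, mul(SSZ, SSZ)), add(add(Z, Z), add(Z, Z)))))))
  step 9: S(S(S(S(add(mul(SSZ, SSZ), add(add(Z, Z), add(Z, Z)))))))
  step 10: S(S(S(S(add(add(SSZ, mul(SZ, SSZ)), add(add(Z, Z), add(Z, Z)))))))
  step 11: S(S(S(S(add(S(add(SZ, mul(SZ, SSZ))), add(add(Z, Z), add(Z, Z)))))))
  step 12: S(S(S(S(S(add(add(SZ, mul(SZ, SSZ)), add(add(Z, Z), add(Z, Z))))))))
  step 13: S(S(S(S(S(add(S(add(Z, mul(SZ, SSZ))), add(add(Z, Z), add(Z, Z))))))))
  step 14: S(S(S(S(S(S(add(add(Z, mul(SZ, SSZ)), add(add(Z, Z), add(Z, Z)))))))))
  step 15: S(S(S(S(S(S(add(mul(SZ, SSZ), add(add(Z, Z), add(Z, Z)))))))))
  step 16: S(S(S(S(S(S(add(add(SSZ, mul(Z, SSZ)), add(add(Z, Z), add(Z, Z)))))))))
  step 17: S(S(S(S(S(S(add(S(add(SZ, mul(Z, SSZ))), add(add(Z, Z), add(Z, Z)))))))))
  step 18: S(S(S(S(S(S(S(add(add(SZ, mul(Z, SSZ)), add(add(Z, Z), add(Z, Z))))))))))
  step 19: S(S(S(S(S(S(S(add(S(add(Z, mul(Z, SSZ))), add(add(Z, Z), add(Z, Z))))))))))
  step 20: S(S(S(S(S(S(S(S(add(add(Z, mul(Z, SSZ)), add(add(Z, Z), add(Z, Z)))))))))))
  step 21: S(S(S(S(S(S(S(S(add(mul(Z, SSZ), add(add(Z, Z), add(Z, Z)))))))))))
  step 22: S(S(S(S(S(S(S(S(add(Z, add(add(Z, Z), add(Z, Z)))))))))))
  step 23: S(S(S(S(S(S(S(S(add(add(Z, Z), add(Z, Z))))))))))
  step 24: S(S(S(S(S(S(S(S(add(Z, add(Z, Z))))))))))
  step 25: S(S(S(S(S(S(S(S(add(Z, Z)))))))))
  step 26: S^8(Z)

Term B:
  start: add(add(SSSZ, S^4(Z)), add(Z, SZ))
  step 1: add(S(add(SSZ, S^4(Z))), add(Z, SZ))
  step 2: S(add(add(SSZ, S^4(Z)), add(Z, SZ)))
  step 3: S(add(S(add(SZ, S^4(Z))), add(Z, SZ)))
  step 4: S(S(add(add(SZ, S^4(Z)), add(Z, SZ))))
  step 5: S(S(add(S(add(Z, S^4(Z))), add(Z, SZ))))
  step 6: S(S(S(add(add(Z, S^4(Z)), add(Z, SZ)))))
  step 7: S(S(S(add(S^4(Z), add(Z, SZ)))))
  step 8: S(S(S(S(add(SSSZ, add(Z, SZ))))))
  step 9: S(S(S(S(S(add(SSZ, add(Z, SZ)))))))
  step 10: S(S(S(S(S(S(add(SZ, add(Z, SZ))))))))
  step 11: S(S(S(S(S(S(S(add(Z, add(Z, SZ)))))))))
  step 12: S(S(S(S(S(S(S(add(Z, SZ))))))))
  step 13: S^8(Z)

Answer: SAME — A ⇓ S^8(Z), B ⇓ S^8(Z)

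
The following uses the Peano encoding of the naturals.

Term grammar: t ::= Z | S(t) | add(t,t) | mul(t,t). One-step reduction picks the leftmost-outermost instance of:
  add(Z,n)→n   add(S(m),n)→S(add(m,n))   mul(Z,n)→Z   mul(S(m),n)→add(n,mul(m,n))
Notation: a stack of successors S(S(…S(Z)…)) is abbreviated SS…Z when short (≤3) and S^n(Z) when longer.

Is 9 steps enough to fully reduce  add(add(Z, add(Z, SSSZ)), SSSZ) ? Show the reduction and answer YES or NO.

  start: add(add(Z, add(Z, SSSZ)), SSSZ)
  →1  add(add(Z, SSSZ), SSSZ)
  →2  add(SSSZ, SSSZ)
  →3  S(add(SSZ, SSSZ))
  →4  S(S(add(SZ, SSSZ)))
  →5  S(S(S(add(Z, SSSZ))))
  →6  S^6(Z)

Answer: YES — reaches normal form S^6(Z) in 6 ≤ 9 steps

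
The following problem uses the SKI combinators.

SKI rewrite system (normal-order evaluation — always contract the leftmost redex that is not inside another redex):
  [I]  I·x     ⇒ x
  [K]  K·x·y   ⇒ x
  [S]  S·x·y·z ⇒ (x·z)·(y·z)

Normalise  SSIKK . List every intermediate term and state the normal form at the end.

  start: SSIKK
  →1  SK(IK)K
  →2  KK(IKK)
  →3  K

Answer: normal form = K  (in 3 steps)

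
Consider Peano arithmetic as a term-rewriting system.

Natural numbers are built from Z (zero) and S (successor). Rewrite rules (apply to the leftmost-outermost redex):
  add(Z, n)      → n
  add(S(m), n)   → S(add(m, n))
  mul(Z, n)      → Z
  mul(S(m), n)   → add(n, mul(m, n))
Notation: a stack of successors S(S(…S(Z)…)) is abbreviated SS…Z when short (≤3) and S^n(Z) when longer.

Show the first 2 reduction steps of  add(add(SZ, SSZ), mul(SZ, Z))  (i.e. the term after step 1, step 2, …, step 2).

Answer: after 2 steps: S(add(add(Z, SSZ), mul(SZ, Z)))

Derivation:
  start: add(add(SZ, SSZ), mul(SZ, Z))
  →1  add(S(add(Z, SSZ)), mul(SZ, Z))
  →2  S(add(add(Z, SSZ), mul(SZ, Z)))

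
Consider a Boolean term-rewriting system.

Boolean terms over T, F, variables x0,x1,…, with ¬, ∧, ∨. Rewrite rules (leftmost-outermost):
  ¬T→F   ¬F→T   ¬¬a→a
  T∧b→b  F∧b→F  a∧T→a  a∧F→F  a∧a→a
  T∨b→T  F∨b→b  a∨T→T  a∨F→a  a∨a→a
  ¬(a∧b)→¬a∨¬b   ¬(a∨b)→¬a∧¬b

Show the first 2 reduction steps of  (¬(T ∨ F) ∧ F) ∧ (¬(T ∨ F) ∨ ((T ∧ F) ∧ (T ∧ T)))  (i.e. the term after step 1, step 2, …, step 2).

Answer: after 2 steps: F

Derivation:
  start: (¬(T ∨ F) ∧ F) ∧ (¬(T ∨ F) ∨ ((T ∧ F) ∧ (T ∧ T)))
  →1  F ∧ (¬(T ∨ F) ∨ ((T ∧ F) ∧ (T ∧ T)))
  →2  F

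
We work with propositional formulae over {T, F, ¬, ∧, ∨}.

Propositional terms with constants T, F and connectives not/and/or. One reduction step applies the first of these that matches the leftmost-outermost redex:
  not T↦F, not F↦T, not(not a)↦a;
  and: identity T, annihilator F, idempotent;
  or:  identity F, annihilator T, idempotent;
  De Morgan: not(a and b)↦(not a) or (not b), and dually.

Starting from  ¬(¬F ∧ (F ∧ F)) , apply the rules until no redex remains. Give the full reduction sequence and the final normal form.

  start: ¬(¬F ∧ (F ∧ F))
  step 1: ¬¬F ∨ ¬(F ∧ F)
  step 2: F ∨ ¬(F ∧ F)
  step 3: ¬(F ∧ F)
  step 4: ¬F ∨ ¬F
  step 5: ¬F
  step 6: T

Answer: normal form = T  (in 6 steps)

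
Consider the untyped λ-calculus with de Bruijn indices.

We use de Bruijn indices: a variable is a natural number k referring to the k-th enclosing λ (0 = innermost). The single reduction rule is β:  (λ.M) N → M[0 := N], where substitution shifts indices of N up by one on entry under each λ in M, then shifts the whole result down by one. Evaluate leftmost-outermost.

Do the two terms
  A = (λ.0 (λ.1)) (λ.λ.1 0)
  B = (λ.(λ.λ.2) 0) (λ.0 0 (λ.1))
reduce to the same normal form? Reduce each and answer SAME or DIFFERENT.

Term A:
  start: (λ.0 (λ.1)) (λ.λ.1 0)
  [1] (λ.λ.1 0) (λ.λ.λ.1 0)
  [2] λ.(λ.λ.λ.1 0) 0
  [3] λ.λ.λ.1 0

Term B:
  start: (λ.(λ.λ.2) 0) (λ.0 0 (λ.1))
  [1] (λ.λ.λ.0 0 (λ.1)) (λ.0 0 (λ.1))
  [2] λ.λ.0 0 (λ.1)

Answer: DIFFERENT — A ⇓ λ.λ.λ.1 0, B ⇓ λ.λ.0 0 (λ.1)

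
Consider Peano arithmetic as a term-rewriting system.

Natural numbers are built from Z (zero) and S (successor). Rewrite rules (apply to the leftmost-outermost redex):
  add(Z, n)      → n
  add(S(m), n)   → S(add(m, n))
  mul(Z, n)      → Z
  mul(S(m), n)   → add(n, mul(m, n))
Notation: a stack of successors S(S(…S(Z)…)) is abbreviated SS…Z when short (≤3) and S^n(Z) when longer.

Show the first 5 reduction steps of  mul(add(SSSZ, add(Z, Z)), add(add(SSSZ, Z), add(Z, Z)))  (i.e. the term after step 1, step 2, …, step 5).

Answer: after 5 steps: S(add(add(add(SSZ, Z), add(Z, Z)), mul(add(SSZ, add(Z, Z)), add(add(SSSZ, Z), add(Z, Z)))))

Derivation:
  start: mul(add(SSSZ, add(Z, Z)), add(add(SSSZ, Z), add(Z, Z)))
  →1  mul(S(add(SSZ, add(Z, Z))), add(add(SSSZ, Z), add(Z, Z)))
  →2  add(add(add(SSSZ, Z), add(Z, Z)), mul(add(SSZ, add(Z, Z)), add(add(SSSZ, Z), add(Z, Z))))
  →3  add(add(S(add(SSZ, Z)), add(Z, Z)), mul(add(SSZ, add(Z, Z)), add(add(SSSZ, Z), add(Z, Z))))
  →4  add(S(add(add(SSZ, Z), add(Z, Z))), mul(add(SSZ, add(Z, Z)), add(add(SSSZ, Z), add(Z, Z))))
  →5  S(add(add(add(SSZ, Z), add(Z, Z)), mul(add(SSZ, add(Z, Z)), add(add(SSSZ, Z), add(Z, Z)))))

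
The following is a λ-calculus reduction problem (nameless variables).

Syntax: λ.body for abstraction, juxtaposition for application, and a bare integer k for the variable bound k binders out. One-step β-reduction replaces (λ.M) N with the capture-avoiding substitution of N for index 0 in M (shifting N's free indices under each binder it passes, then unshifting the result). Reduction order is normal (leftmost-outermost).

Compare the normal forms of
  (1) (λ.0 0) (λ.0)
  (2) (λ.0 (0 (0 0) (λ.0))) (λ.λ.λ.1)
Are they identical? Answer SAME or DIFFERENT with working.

Term A:
  start: (λ.0 0) (λ.0)
  step 1: (λ.0) (λ.0)
  step 2: λ.0

Term B:
  start: (λ.0 (0 (0 0) (λ.0))) (λ.λ.λ.1)
  step 1: (λ.λ.λ.1) ((λ.λ.λ.1) ((λ.λ.λ.1) (λ.λ.λ.1)) (λ.0))
  step 2: λ.λ.1

Answer: DIFFERENT — A ⇓ λ.0, B ⇓ λ.λ.1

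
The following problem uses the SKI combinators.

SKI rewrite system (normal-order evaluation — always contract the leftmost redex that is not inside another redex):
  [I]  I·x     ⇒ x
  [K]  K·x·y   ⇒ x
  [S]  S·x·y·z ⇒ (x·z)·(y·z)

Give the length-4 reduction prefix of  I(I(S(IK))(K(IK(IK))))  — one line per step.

Answer: after 4 steps: SK(K(K(IK)))

Derivation:
  start: I(I(S(IK))(K(IK(IK))))
  →1  I(S(IK))(K(IK(IK)))
  →2  S(IK)(K(IK(IK)))
  →3  SK(K(IK(IK)))
  →4  SK(K(K(IK)))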